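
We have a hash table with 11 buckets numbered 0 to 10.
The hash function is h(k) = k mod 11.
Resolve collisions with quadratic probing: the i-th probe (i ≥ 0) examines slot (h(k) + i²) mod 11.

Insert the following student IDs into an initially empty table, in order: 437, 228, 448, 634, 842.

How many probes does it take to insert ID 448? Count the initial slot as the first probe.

437: h=8 → slot 8
228: h=8, probe 8,9 → slot 9
448: h=8, probe 8,9,1 → slot 1
634: h=7 → slot 7
842: h=6 → slot 6
Table: [∅, 448, ∅, ∅, ∅, ∅, 842, 634, 437, 228, ∅]

3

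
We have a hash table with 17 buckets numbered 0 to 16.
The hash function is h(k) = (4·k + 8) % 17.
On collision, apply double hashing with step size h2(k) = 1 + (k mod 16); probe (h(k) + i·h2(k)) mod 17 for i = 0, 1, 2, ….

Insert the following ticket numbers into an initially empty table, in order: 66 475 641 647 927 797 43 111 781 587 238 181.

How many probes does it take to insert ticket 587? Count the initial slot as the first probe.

Insert 66: h=0, slot 0 empty → index 0.
Insert 475: h=4, slot 4 empty → index 4.
Insert 641: h=5, slot 5 empty → index 5.
Insert 647: h=12, slot 12 empty → index 12.
Insert 927: h=10, slot 10 empty → index 10.
Insert 797: h=0, h2=14, slot 0 occupied → index 14.
Insert 43: h=10, h2=12, slots 10,5,0,12 occupied → index 7.
Insert 111: h=10, h2=16, slot 10 occupied → index 9.
Insert 781: h=4, h2=14, slot 4 occupied → index 1.
Insert 587: h=10, h2=12, slots 10,5,0,12,7 occupied → index 2.
Insert 238: h=8, slot 8 empty → index 8.
Insert 181: h=1, h2=6, slots 1,7 occupied → index 13.
Table: [66, 781, 587, -, 475, 641, -, 43, 238, 111, 927, -, 647, 181, 797, -, -]

6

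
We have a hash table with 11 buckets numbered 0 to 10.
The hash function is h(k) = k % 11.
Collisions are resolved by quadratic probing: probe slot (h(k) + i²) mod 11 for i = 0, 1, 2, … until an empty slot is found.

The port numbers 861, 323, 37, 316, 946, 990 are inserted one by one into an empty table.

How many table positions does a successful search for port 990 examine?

861: h=3 → slot 3
323: h=4 → slot 4
37: h=4, probe 4,5 → slot 5
316: h=8 → slot 8
946: h=0 → slot 0
990: h=0, probe 0,1 → slot 1
Table: [946, 990, _, 861, 323, 37, _, _, 316, _, _]
Lookup 990: h=0, probe 0,1 → found at 1.

2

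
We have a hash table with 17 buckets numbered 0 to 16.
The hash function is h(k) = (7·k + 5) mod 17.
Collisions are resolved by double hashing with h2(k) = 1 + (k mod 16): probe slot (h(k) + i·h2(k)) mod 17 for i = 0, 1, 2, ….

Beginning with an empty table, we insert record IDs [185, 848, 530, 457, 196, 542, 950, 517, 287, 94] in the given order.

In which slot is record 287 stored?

7

185 hashes to 8; slot 8 is free -> place at 8.
848 hashes to 8, h2=1; 8 taken -> place at 9.
530 hashes to 9, h2=3; 9 taken -> place at 12.
457 hashes to 8, h2=10; 8 taken -> place at 1.
196 hashes to 0; slot 0 is free -> place at 0.
542 hashes to 8, h2=15; 8 taken -> place at 6.
950 hashes to 8, h2=7; 8 taken -> place at 15.
517 hashes to 3; slot 3 is free -> place at 3.
287 hashes to 8, h2=16; 8 taken -> place at 7.
94 hashes to 0, h2=15; 0,15 taken -> place at 13.
Table: [196, 457, _, 517, _, _, 542, 287, 185, 848, _, _, 530, 94, _, 950, _]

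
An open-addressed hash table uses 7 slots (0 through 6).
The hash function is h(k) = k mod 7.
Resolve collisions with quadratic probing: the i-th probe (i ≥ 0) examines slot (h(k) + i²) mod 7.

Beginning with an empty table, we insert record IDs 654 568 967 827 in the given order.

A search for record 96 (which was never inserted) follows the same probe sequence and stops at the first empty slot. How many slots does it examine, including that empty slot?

Insert 654: h=3, slot 3 empty → index 3.
Insert 568: h=1, slot 1 empty → index 1.
Insert 967: h=1, slot 1 occupied → index 2.
Insert 827: h=1, slots 1,2 occupied → index 5.
Table: [-, 568, 967, 654, -, 827, -]
Lookup 96: h=5, probe 5,6 → slot 6 empty, not found.

2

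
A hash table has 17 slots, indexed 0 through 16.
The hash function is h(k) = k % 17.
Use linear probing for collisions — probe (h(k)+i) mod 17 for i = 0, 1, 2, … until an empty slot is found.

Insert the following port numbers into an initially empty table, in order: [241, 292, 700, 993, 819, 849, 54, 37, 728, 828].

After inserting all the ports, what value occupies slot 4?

241: h=3 => slot 3
292: h=3, probe 3,4 => slot 4
700: h=3, probe 3,4,5 => slot 5
993: h=7 => slot 7
819: h=3, probe 3,4,5,6 => slot 6
849: h=16 => slot 16
54: h=3, probe 3,4,5,6,7,8 => slot 8
37: h=3, probe 3,4,5,6,7,8,9 => slot 9
728: h=14 => slot 14
828: h=12 => slot 12
Table: [-, -, -, 241, 292, 700, 819, 993, 54, 37, -, -, 828, -, 728, -, 849]

292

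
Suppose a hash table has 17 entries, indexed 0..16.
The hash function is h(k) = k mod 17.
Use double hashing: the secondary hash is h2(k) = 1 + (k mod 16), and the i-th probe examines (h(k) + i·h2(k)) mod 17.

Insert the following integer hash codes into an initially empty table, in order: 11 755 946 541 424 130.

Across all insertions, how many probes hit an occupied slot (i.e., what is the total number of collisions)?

11: h=11 → slot 11
755: h=7 → slot 7
946: h=11, h2=3, probe 11,14 → slot 14
541: h=14, h2=14, probe 14,11,8 → slot 8
424: h=16 → slot 16
130: h=11, h2=3, probe 11,14,0 → slot 0
Table: [130, ∅, ∅, ∅, ∅, ∅, ∅, 755, 541, ∅, ∅, 11, ∅, ∅, 946, ∅, 424]

5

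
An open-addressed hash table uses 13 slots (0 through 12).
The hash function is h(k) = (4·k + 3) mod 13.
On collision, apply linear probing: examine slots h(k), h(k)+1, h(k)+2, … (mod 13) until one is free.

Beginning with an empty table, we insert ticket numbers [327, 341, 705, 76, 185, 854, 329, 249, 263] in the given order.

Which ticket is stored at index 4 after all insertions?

327: h=11 => slot 11
341: h=2 => slot 2
705: h=2, probe 2,3 => slot 3
76: h=8 => slot 8
185: h=2, probe 2,3,4 => slot 4
854: h=0 => slot 0
329: h=6 => slot 6
249: h=11, probe 11,12 => slot 12
263: h=2, probe 2,3,4,5 => slot 5
Table: [854, —, 341, 705, 185, 263, 329, —, 76, —, —, 327, 249]

185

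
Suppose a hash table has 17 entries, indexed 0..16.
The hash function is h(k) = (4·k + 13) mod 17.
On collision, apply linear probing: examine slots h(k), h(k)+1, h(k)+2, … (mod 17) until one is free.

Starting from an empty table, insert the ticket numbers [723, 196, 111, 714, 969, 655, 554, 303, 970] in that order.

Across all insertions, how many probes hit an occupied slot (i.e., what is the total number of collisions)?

723 hashes to 15; slot 15 is free → place at 15.
196 hashes to 15; 15 taken → place at 16.
111 hashes to 15; 15,16 taken → place at 0.
714 hashes to 13; slot 13 is free → place at 13.
969 hashes to 13; 13 taken → place at 14.
655 hashes to 15; 15,16,0 taken → place at 1.
554 hashes to 2; slot 2 is free → place at 2.
303 hashes to 1; 1,2 taken → place at 3.
970 hashes to 0; 0,1,2,3 taken → place at 4.
Table: [111, 655, 554, 303, 970, _, _, _, _, _, _, _, _, 714, 969, 723, 196]

13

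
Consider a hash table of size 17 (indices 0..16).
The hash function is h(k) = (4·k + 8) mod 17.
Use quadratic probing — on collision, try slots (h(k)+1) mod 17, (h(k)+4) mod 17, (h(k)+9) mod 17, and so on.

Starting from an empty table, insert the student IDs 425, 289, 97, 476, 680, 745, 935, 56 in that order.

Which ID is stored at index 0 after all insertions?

Insert 425: h=8, slot 8 empty -> index 8.
Insert 289: h=8, slot 8 occupied -> index 9.
Insert 97: h=5, slot 5 empty -> index 5.
Insert 476: h=8, slots 8,9 occupied -> index 12.
Insert 680: h=8, slots 8,9,12 occupied -> index 0.
Insert 745: h=13, slot 13 empty -> index 13.
Insert 935: h=8, slots 8,9,12,0 occupied -> index 7.
Insert 56: h=11, slot 11 empty -> index 11.
Table: [680, —, —, —, —, 97, —, 935, 425, 289, —, 56, 476, 745, —, —, —]

680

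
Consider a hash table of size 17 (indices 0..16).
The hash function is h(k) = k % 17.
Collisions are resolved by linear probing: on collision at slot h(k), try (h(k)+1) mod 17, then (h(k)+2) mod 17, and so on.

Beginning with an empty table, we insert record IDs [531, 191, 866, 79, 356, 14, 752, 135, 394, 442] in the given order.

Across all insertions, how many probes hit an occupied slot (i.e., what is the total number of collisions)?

531 hashes to 4; slot 4 is free -> place at 4.
191 hashes to 4; 4 taken -> place at 5.
866 hashes to 16; slot 16 is free -> place at 16.
79 hashes to 11; slot 11 is free -> place at 11.
356 hashes to 16; 16 taken -> place at 0.
14 hashes to 14; slot 14 is free -> place at 14.
752 hashes to 4; 4,5 taken -> place at 6.
135 hashes to 16; 16,0 taken -> place at 1.
394 hashes to 3; slot 3 is free -> place at 3.
442 hashes to 0; 0,1 taken -> place at 2.
Table: [356, 135, 442, 394, 531, 191, 752, ., ., ., ., 79, ., ., 14, ., 866]

8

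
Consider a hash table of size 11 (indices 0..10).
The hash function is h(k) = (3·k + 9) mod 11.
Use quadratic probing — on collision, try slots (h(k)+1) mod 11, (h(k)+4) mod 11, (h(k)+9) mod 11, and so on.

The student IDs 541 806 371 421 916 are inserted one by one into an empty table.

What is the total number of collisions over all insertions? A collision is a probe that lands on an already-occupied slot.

4

541: h=4 => slot 4
806: h=7 => slot 7
371: h=0 => slot 0
421: h=7, probe 7,8 => slot 8
916: h=7, probe 7,8,0,5 => slot 5
Table: [371, -, -, -, 541, 916, -, 806, 421, -, -]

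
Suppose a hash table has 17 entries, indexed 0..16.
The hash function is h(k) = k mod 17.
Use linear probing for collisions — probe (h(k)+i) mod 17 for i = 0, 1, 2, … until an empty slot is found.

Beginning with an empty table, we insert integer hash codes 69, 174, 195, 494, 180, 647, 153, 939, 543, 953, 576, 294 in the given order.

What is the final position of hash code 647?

3

Insert 69: h=1, slot 1 empty => index 1.
Insert 174: h=4, slot 4 empty => index 4.
Insert 195: h=8, slot 8 empty => index 8.
Insert 494: h=1, slot 1 occupied => index 2.
Insert 180: h=10, slot 10 empty => index 10.
Insert 647: h=1, slots 1,2 occupied => index 3.
Insert 153: h=0, slot 0 empty => index 0.
Insert 939: h=4, slot 4 occupied => index 5.
Insert 543: h=16, slot 16 empty => index 16.
Insert 953: h=1, slots 1,2,3,4,5 occupied => index 6.
Insert 576: h=15, slot 15 empty => index 15.
Insert 294: h=5, slots 5,6 occupied => index 7.
Table: [153, 69, 494, 647, 174, 939, 953, 294, 195, —, 180, —, —, —, —, 576, 543]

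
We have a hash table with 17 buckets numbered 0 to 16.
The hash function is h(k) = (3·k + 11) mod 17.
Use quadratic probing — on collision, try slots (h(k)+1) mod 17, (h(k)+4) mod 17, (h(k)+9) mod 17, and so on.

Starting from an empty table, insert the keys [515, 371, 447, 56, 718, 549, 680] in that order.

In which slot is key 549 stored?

Insert 515: h=9, slot 9 empty → index 9.
Insert 371: h=2, slot 2 empty → index 2.
Insert 447: h=9, slot 9 occupied → index 10.
Insert 56: h=9, slots 9,10 occupied → index 13.
Insert 718: h=6, slot 6 empty → index 6.
Insert 549: h=9, slots 9,10,13 occupied → index 1.
Insert 680: h=11, slot 11 empty → index 11.
Table: [_, 549, 371, _, _, _, 718, _, _, 515, 447, 680, _, 56, _, _, _]

1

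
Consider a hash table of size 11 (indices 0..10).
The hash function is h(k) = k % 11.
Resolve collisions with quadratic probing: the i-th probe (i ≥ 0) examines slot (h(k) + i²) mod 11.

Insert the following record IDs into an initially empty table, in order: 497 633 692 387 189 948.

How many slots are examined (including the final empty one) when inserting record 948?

497: h=2 → slot 2
633: h=6 → slot 6
692: h=10 → slot 10
387: h=2, probe 2,3 → slot 3
189: h=2, probe 2,3,6,0 → slot 0
948: h=2, probe 2,3,6,0,7 → slot 7
Table: [189, ., 497, 387, ., ., 633, 948, ., ., 692]

5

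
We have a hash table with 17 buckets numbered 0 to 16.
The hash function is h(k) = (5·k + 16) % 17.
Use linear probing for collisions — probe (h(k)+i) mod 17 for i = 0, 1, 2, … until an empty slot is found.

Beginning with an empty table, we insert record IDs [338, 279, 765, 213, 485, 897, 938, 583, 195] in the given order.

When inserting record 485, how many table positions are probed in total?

2

Insert 338: h=6, slot 6 empty => index 6.
Insert 279: h=0, slot 0 empty => index 0.
Insert 765: h=16, slot 16 empty => index 16.
Insert 213: h=10, slot 10 empty => index 10.
Insert 485: h=10, slot 10 occupied => index 11.
Insert 897: h=13, slot 13 empty => index 13.
Insert 938: h=14, slot 14 empty => index 14.
Insert 583: h=7, slot 7 empty => index 7.
Insert 195: h=5, slot 5 empty => index 5.
Table: [279, ., ., ., ., 195, 338, 583, ., ., 213, 485, ., 897, 938, ., 765]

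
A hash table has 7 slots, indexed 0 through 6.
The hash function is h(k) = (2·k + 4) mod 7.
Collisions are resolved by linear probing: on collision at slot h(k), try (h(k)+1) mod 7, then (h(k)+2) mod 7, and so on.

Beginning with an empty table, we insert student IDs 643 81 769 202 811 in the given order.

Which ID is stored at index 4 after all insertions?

Insert 643: h=2, slot 2 empty -> index 2.
Insert 81: h=5, slot 5 empty -> index 5.
Insert 769: h=2, slot 2 occupied -> index 3.
Insert 202: h=2, slots 2,3 occupied -> index 4.
Insert 811: h=2, slots 2,3,4,5 occupied -> index 6.
Table: [., ., 643, 769, 202, 81, 811]

202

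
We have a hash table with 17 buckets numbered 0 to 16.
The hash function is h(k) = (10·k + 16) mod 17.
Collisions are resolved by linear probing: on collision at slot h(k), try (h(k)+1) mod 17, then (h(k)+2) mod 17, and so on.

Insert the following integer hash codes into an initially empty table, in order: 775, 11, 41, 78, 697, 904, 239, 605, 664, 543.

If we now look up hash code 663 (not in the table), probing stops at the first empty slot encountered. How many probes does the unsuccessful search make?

4

Insert 775: h=14, slot 14 empty => index 14.
Insert 11: h=7, slot 7 empty => index 7.
Insert 41: h=1, slot 1 empty => index 1.
Insert 78: h=14, slot 14 occupied => index 15.
Insert 697: h=16, slot 16 empty => index 16.
Insert 904: h=12, slot 12 empty => index 12.
Insert 239: h=9, slot 9 empty => index 9.
Insert 605: h=14, slots 14,15,16 occupied => index 0.
Insert 664: h=9, slot 9 occupied => index 10.
Insert 543: h=6, slot 6 empty => index 6.
Table: [605, 41, -, -, -, -, 543, 11, -, 239, 664, -, 904, -, 775, 78, 697]
Lookup 663: h=16, probe 16,0,1,2 → slot 2 empty, not found.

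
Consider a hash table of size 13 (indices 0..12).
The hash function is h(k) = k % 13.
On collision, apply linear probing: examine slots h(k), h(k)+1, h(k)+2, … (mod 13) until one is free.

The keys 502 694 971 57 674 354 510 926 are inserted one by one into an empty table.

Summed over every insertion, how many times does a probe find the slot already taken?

502 hashes to 8; slot 8 is free → place at 8.
694 hashes to 5; slot 5 is free → place at 5.
971 hashes to 9; slot 9 is free → place at 9.
57 hashes to 5; 5 taken → place at 6.
674 hashes to 11; slot 11 is free → place at 11.
354 hashes to 3; slot 3 is free → place at 3.
510 hashes to 3; 3 taken → place at 4.
926 hashes to 3; 3,4,5,6 taken → place at 7.
Table: [-, -, -, 354, 510, 694, 57, 926, 502, 971, -, 674, -]

6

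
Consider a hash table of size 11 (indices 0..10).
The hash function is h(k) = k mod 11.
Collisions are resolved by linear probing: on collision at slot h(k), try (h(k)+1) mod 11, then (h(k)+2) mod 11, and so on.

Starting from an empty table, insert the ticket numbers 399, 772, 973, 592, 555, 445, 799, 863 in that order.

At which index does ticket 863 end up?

10

Insert 399: h=3, slot 3 empty → index 3.
Insert 772: h=2, slot 2 empty → index 2.
Insert 973: h=5, slot 5 empty → index 5.
Insert 592: h=9, slot 9 empty → index 9.
Insert 555: h=5, slot 5 occupied → index 6.
Insert 445: h=5, slots 5,6 occupied → index 7.
Insert 799: h=7, slot 7 occupied → index 8.
Insert 863: h=5, slots 5,6,7,8,9 occupied → index 10.
Table: [—, —, 772, 399, —, 973, 555, 445, 799, 592, 863]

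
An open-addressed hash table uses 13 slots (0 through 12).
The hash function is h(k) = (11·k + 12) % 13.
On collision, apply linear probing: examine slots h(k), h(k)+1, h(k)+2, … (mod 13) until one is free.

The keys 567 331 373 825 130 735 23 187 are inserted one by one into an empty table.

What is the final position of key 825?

567 hashes to 9; slot 9 is free => place at 9.
331 hashes to 0; slot 0 is free => place at 0.
373 hashes to 7; slot 7 is free => place at 7.
825 hashes to 0; 0 taken => place at 1.
130 hashes to 12; slot 12 is free => place at 12.
735 hashes to 11; slot 11 is free => place at 11.
23 hashes to 5; slot 5 is free => place at 5.
187 hashes to 2; slot 2 is free => place at 2.
Table: [331, 825, 187, ., ., 23, ., 373, ., 567, ., 735, 130]

1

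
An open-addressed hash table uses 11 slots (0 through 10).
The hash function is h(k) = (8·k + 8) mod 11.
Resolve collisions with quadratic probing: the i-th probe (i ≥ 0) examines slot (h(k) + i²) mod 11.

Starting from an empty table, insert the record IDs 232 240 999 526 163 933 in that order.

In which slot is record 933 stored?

Insert 232: h=5, slot 5 empty -> index 5.
Insert 240: h=3, slot 3 empty -> index 3.
Insert 999: h=3, slot 3 occupied -> index 4.
Insert 526: h=3, slots 3,4 occupied -> index 7.
Insert 163: h=3, slots 3,4,7 occupied -> index 1.
Insert 933: h=3, slots 3,4,7,1 occupied -> index 8.
Table: [., 163, ., 240, 999, 232, ., 526, 933, ., .]

8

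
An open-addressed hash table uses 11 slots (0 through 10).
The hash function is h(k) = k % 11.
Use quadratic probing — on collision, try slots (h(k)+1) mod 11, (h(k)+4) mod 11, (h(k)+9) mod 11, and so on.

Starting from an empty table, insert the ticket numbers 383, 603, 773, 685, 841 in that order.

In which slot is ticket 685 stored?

4

383 hashes to 9; slot 9 is free → place at 9.
603 hashes to 9; 9 taken → place at 10.
773 hashes to 3; slot 3 is free → place at 3.
685 hashes to 3; 3 taken → place at 4.
841 hashes to 5; slot 5 is free → place at 5.
Table: [—, —, —, 773, 685, 841, —, —, —, 383, 603]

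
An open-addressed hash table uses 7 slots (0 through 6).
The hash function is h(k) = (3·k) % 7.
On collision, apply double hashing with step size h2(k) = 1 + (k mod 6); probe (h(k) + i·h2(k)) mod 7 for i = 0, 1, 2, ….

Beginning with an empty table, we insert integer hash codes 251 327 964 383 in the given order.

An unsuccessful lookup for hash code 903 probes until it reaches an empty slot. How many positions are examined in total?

4

251 hashes to 4; slot 4 is free → place at 4.
327 hashes to 1; slot 1 is free → place at 1.
964 hashes to 1, h2=5; 1 taken → place at 6.
383 hashes to 1, h2=6; 1 taken → place at 0.
Table: [383, 327, _, _, 251, _, 964]
Lookup 903: h=0, h2=4, probe 0,4,1,5 → slot 5 empty, not found.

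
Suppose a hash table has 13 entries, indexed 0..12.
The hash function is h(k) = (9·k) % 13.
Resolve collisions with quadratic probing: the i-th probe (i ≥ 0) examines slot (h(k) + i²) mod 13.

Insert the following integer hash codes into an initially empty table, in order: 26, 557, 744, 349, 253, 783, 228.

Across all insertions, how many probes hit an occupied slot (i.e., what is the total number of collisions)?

Insert 26: h=0, slot 0 empty => index 0.
Insert 557: h=8, slot 8 empty => index 8.
Insert 744: h=1, slot 1 empty => index 1.
Insert 349: h=8, slot 8 occupied => index 9.
Insert 253: h=2, slot 2 empty => index 2.
Insert 783: h=1, slots 1,2 occupied => index 5.
Insert 228: h=11, slot 11 empty => index 11.
Table: [26, 744, 253, ., ., 783, ., ., 557, 349, ., 228, .]

3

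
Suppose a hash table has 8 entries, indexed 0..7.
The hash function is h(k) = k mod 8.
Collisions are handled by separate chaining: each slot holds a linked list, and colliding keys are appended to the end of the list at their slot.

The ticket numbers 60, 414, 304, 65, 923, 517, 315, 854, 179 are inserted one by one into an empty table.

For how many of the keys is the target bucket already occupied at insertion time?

Insert 60: h=4, bucket 4 empty → new chain.
Insert 414: h=6, bucket 6 empty → new chain.
Insert 304: h=0, bucket 0 empty → new chain.
Insert 65: h=1, bucket 1 empty → new chain.
Insert 923: h=3, bucket 3 empty → new chain.
Insert 517: h=5, bucket 5 empty → new chain.
Insert 315: h=3, bucket 3 nonempty → append to chain.
Insert 854: h=6, bucket 6 nonempty → append to chain.
Insert 179: h=3, bucket 3 nonempty → append to chain.
Final buckets:
0: 304
1: 65
2: —
3: 923 -> 315 -> 179
4: 60
5: 517
6: 414 -> 854
7: —

3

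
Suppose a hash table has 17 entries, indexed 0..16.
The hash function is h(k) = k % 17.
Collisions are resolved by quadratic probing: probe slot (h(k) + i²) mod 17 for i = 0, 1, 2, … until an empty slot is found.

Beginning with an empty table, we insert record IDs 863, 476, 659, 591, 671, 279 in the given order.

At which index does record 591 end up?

863: h=13 → slot 13
476: h=0 → slot 0
659: h=13, probe 13,14 → slot 14
591: h=13, probe 13,14,0,5 → slot 5
671: h=8 → slot 8
279: h=7 → slot 7
Table: [476, _, _, _, _, 591, _, 279, 671, _, _, _, _, 863, 659, _, _]

5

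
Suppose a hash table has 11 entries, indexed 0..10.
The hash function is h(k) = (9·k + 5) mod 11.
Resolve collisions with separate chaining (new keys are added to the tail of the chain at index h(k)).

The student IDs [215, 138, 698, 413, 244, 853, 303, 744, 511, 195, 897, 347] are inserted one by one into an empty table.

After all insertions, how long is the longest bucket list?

Insert 215: h=4, bucket 4 empty -> new chain.
Insert 138: h=4, bucket 4 nonempty -> append to chain.
Insert 698: h=6, bucket 6 empty -> new chain.
Insert 413: h=4, bucket 4 nonempty -> append to chain.
Insert 244: h=1, bucket 1 empty -> new chain.
Insert 853: h=4, bucket 4 nonempty -> append to chain.
Insert 303: h=4, bucket 4 nonempty -> append to chain.
Insert 744: h=2, bucket 2 empty -> new chain.
Insert 511: h=6, bucket 6 nonempty -> append to chain.
Insert 195: h=0, bucket 0 empty -> new chain.
Insert 897: h=4, bucket 4 nonempty -> append to chain.
Insert 347: h=4, bucket 4 nonempty -> append to chain.
Final buckets:
0: 195
1: 244
2: 744
3: -
4: 215 -> 138 -> 413 -> 853 -> 303 -> 897 -> 347
5: -
6: 698 -> 511
7: -
8: -
9: -
10: -

7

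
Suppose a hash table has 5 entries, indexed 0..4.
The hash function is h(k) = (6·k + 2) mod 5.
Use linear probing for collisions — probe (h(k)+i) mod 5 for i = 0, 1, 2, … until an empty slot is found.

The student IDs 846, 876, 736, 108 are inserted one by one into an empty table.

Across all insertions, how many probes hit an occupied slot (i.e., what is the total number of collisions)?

4

846 hashes to 3; slot 3 is free => place at 3.
876 hashes to 3; 3 taken => place at 4.
736 hashes to 3; 3,4 taken => place at 0.
108 hashes to 0; 0 taken => place at 1.
Table: [736, 108, ∅, 846, 876]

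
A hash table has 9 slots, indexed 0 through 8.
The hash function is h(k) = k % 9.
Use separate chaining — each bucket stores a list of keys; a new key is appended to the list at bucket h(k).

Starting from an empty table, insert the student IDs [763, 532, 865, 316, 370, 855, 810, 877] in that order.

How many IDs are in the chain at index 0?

Insert 763: h=7, bucket 7 empty -> new chain.
Insert 532: h=1, bucket 1 empty -> new chain.
Insert 865: h=1, bucket 1 nonempty -> append to chain.
Insert 316: h=1, bucket 1 nonempty -> append to chain.
Insert 370: h=1, bucket 1 nonempty -> append to chain.
Insert 855: h=0, bucket 0 empty -> new chain.
Insert 810: h=0, bucket 0 nonempty -> append to chain.
Insert 877: h=4, bucket 4 empty -> new chain.
Final buckets:
0: 855 -> 810
1: 532 -> 865 -> 316 -> 370
2: -
3: -
4: 877
5: -
6: -
7: 763
8: -

2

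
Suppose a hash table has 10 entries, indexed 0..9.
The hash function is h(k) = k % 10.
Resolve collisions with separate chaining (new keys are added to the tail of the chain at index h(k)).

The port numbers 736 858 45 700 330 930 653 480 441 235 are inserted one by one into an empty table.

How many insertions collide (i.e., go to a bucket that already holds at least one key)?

736 → bucket 6
858 → bucket 8
45 → bucket 5
700 → bucket 0
330 → bucket 0 (collision)
930 → bucket 0 (collision)
653 → bucket 3
480 → bucket 0 (collision)
441 → bucket 1
235 → bucket 5 (collision)
Final buckets:
0: 700 -> 330 -> 930 -> 480
1: 441
2: -
3: 653
4: -
5: 45 -> 235
6: 736
7: -
8: 858
9: -

4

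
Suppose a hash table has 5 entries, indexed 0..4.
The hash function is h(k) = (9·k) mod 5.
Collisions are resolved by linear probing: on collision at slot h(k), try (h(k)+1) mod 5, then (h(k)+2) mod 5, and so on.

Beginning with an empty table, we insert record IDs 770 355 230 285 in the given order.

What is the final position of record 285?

3

770 hashes to 0; slot 0 is free -> place at 0.
355 hashes to 0; 0 taken -> place at 1.
230 hashes to 0; 0,1 taken -> place at 2.
285 hashes to 0; 0,1,2 taken -> place at 3.
Table: [770, 355, 230, 285, —]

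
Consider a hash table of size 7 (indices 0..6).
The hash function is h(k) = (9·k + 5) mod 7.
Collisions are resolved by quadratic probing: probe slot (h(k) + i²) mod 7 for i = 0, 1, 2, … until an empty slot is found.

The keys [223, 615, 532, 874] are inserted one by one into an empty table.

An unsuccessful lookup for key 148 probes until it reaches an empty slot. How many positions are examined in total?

2

Insert 223: h=3, slot 3 empty → index 3.
Insert 615: h=3, slot 3 occupied → index 4.
Insert 532: h=5, slot 5 empty → index 5.
Insert 874: h=3, slots 3,4 occupied → index 0.
Table: [874, _, _, 223, 615, 532, _]
Lookup 148: h=0, probe 0,1 → slot 1 empty, not found.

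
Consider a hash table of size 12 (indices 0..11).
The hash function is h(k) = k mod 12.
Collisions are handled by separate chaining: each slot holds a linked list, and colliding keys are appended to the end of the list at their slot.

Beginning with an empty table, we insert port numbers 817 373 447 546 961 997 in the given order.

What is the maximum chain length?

Insert 817: h=1, bucket 1 empty → new chain.
Insert 373: h=1, bucket 1 nonempty → append to chain.
Insert 447: h=3, bucket 3 empty → new chain.
Insert 546: h=6, bucket 6 empty → new chain.
Insert 961: h=1, bucket 1 nonempty → append to chain.
Insert 997: h=1, bucket 1 nonempty → append to chain.
Final buckets:
0: ∅
1: 817 -> 373 -> 961 -> 997
2: ∅
3: 447
4: ∅
5: ∅
6: 546
7: ∅
8: ∅
9: ∅
10: ∅
11: ∅

4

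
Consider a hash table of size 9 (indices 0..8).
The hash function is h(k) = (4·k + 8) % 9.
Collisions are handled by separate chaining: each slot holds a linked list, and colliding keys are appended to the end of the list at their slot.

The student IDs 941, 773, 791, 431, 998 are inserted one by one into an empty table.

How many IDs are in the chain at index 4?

Insert 941: h=1, bucket 1 empty -> new chain.
Insert 773: h=4, bucket 4 empty -> new chain.
Insert 791: h=4, bucket 4 nonempty -> append to chain.
Insert 431: h=4, bucket 4 nonempty -> append to chain.
Insert 998: h=4, bucket 4 nonempty -> append to chain.
Final buckets:
0: -
1: 941
2: -
3: -
4: 773 -> 791 -> 431 -> 998
5: -
6: -
7: -
8: -

4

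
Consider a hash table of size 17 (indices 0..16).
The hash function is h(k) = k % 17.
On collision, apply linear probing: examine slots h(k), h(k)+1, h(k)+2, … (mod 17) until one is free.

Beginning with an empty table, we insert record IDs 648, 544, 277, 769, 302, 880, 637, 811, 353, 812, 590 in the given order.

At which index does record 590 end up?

1

648 hashes to 2; slot 2 is free -> place at 2.
544 hashes to 0; slot 0 is free -> place at 0.
277 hashes to 5; slot 5 is free -> place at 5.
769 hashes to 4; slot 4 is free -> place at 4.
302 hashes to 13; slot 13 is free -> place at 13.
880 hashes to 13; 13 taken -> place at 14.
637 hashes to 8; slot 8 is free -> place at 8.
811 hashes to 12; slot 12 is free -> place at 12.
353 hashes to 13; 13,14 taken -> place at 15.
812 hashes to 13; 13,14,15 taken -> place at 16.
590 hashes to 12; 12,13,14,15,16,0 taken -> place at 1.
Table: [544, 590, 648, —, 769, 277, —, —, 637, —, —, —, 811, 302, 880, 353, 812]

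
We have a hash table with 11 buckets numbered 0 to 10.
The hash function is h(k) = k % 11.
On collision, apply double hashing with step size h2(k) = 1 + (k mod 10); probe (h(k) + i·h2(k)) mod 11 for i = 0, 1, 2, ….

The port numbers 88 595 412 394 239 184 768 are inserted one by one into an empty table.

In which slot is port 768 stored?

7

88: h=0 -> slot 0
595: h=1 -> slot 1
412: h=5 -> slot 5
394: h=9 -> slot 9
239: h=8 -> slot 8
184: h=8, h2=5, probe 8,2 -> slot 2
768: h=9, h2=9, probe 9,7 -> slot 7
Table: [88, 595, 184, ∅, ∅, 412, ∅, 768, 239, 394, ∅]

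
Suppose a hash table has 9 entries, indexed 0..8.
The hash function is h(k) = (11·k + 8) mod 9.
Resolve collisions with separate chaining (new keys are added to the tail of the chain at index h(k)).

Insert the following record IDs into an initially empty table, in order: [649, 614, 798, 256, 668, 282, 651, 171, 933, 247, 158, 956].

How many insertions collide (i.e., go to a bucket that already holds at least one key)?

Insert 649: h=1, bucket 1 empty → new chain.
Insert 614: h=3, bucket 3 empty → new chain.
Insert 798: h=2, bucket 2 empty → new chain.
Insert 256: h=7, bucket 7 empty → new chain.
Insert 668: h=3, bucket 3 nonempty → append to chain.
Insert 282: h=5, bucket 5 empty → new chain.
Insert 651: h=5, bucket 5 nonempty → append to chain.
Insert 171: h=8, bucket 8 empty → new chain.
Insert 933: h=2, bucket 2 nonempty → append to chain.
Insert 247: h=7, bucket 7 nonempty → append to chain.
Insert 158: h=0, bucket 0 empty → new chain.
Insert 956: h=3, bucket 3 nonempty → append to chain.
Final buckets:
0: 158
1: 649
2: 798 -> 933
3: 614 -> 668 -> 956
4: —
5: 282 -> 651
6: —
7: 256 -> 247
8: 171

5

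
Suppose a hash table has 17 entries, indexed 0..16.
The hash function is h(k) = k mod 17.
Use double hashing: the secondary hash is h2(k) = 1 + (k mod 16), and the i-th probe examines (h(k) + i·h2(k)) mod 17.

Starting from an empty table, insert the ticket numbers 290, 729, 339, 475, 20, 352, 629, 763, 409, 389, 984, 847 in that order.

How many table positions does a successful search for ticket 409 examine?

3

290 hashes to 1; slot 1 is free => place at 1.
729 hashes to 15; slot 15 is free => place at 15.
339 hashes to 16; slot 16 is free => place at 16.
475 hashes to 16, h2=12; 16 taken => place at 11.
20 hashes to 3; slot 3 is free => place at 3.
352 hashes to 12; slot 12 is free => place at 12.
629 hashes to 0; slot 0 is free => place at 0.
763 hashes to 15, h2=12; 15 taken => place at 10.
409 hashes to 1, h2=10; 1,11 taken => place at 4.
389 hashes to 15, h2=6; 15,4,10,16 taken => place at 5.
984 hashes to 15, h2=9; 15 taken => place at 7.
847 hashes to 14; slot 14 is free => place at 14.
Table: [629, 290, ., 20, 409, 389, ., 984, ., ., 763, 475, 352, ., 847, 729, 339]
Lookup 409: h=1, h2=10, probe 1,11,4 → found at 4.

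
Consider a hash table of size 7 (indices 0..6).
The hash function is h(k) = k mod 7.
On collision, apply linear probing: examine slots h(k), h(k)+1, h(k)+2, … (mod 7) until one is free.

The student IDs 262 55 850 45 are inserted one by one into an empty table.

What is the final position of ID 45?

262 hashes to 3; slot 3 is free -> place at 3.
55 hashes to 6; slot 6 is free -> place at 6.
850 hashes to 3; 3 taken -> place at 4.
45 hashes to 3; 3,4 taken -> place at 5.
Table: [—, —, —, 262, 850, 45, 55]

5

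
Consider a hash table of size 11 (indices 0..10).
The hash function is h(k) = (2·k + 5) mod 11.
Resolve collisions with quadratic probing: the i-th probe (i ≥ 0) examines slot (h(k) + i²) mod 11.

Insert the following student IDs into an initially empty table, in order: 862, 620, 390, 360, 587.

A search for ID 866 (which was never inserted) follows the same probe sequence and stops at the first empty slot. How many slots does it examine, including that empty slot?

862: h=2 => slot 2
620: h=2, probe 2,3 => slot 3
390: h=4 => slot 4
360: h=10 => slot 10
587: h=2, probe 2,3,6 => slot 6
Table: [., ., 862, 620, 390, ., 587, ., ., ., 360]
Lookup 866: h=10, probe 10,0 → slot 0 empty, not found.

2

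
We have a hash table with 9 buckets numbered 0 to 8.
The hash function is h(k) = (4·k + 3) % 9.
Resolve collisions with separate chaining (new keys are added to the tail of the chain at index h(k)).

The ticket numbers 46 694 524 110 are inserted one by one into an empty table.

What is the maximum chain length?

Insert 46: h=7, bucket 7 empty -> new chain.
Insert 694: h=7, bucket 7 nonempty -> append to chain.
Insert 524: h=2, bucket 2 empty -> new chain.
Insert 110: h=2, bucket 2 nonempty -> append to chain.
Final buckets:
0: -
1: -
2: 524 -> 110
3: -
4: -
5: -
6: -
7: 46 -> 694
8: -

2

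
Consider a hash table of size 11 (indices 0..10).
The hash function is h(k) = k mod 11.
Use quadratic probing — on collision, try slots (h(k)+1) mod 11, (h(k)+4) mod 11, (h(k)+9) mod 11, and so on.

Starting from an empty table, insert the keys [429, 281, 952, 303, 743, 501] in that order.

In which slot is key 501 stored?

9

429: h=0 => slot 0
281: h=6 => slot 6
952: h=6, probe 6,7 => slot 7
303: h=6, probe 6,7,10 => slot 10
743: h=6, probe 6,7,10,4 => slot 4
501: h=6, probe 6,7,10,4,0,9 => slot 9
Table: [429, _, _, _, 743, _, 281, 952, _, 501, 303]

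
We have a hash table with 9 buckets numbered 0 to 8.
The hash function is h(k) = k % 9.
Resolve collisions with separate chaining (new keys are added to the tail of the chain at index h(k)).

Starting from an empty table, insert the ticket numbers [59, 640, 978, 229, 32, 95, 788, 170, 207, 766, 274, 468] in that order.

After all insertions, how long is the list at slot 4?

Insert 59: h=5, bucket 5 empty -> new chain.
Insert 640: h=1, bucket 1 empty -> new chain.
Insert 978: h=6, bucket 6 empty -> new chain.
Insert 229: h=4, bucket 4 empty -> new chain.
Insert 32: h=5, bucket 5 nonempty -> append to chain.
Insert 95: h=5, bucket 5 nonempty -> append to chain.
Insert 788: h=5, bucket 5 nonempty -> append to chain.
Insert 170: h=8, bucket 8 empty -> new chain.
Insert 207: h=0, bucket 0 empty -> new chain.
Insert 766: h=1, bucket 1 nonempty -> append to chain.
Insert 274: h=4, bucket 4 nonempty -> append to chain.
Insert 468: h=0, bucket 0 nonempty -> append to chain.
Final buckets:
0: 207 -> 468
1: 640 -> 766
2: ∅
3: ∅
4: 229 -> 274
5: 59 -> 32 -> 95 -> 788
6: 978
7: ∅
8: 170

2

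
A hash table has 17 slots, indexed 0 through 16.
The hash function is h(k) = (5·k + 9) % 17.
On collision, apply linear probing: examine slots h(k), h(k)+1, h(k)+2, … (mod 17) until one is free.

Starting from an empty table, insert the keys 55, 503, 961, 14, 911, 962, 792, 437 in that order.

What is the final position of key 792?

55: h=12 -> slot 12
503: h=8 -> slot 8
961: h=3 -> slot 3
14: h=11 -> slot 11
911: h=8, probe 8,9 -> slot 9
962: h=8, probe 8,9,10 -> slot 10
792: h=8, probe 8,9,10,11,12,13 -> slot 13
437: h=1 -> slot 1
Table: [∅, 437, ∅, 961, ∅, ∅, ∅, ∅, 503, 911, 962, 14, 55, 792, ∅, ∅, ∅]

13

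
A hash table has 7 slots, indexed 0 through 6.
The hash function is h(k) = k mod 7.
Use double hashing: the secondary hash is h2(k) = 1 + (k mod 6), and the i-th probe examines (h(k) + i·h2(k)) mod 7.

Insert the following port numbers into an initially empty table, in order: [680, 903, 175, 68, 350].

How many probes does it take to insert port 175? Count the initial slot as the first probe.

2

680: h=1 => slot 1
903: h=0 => slot 0
175: h=0, h2=2, probe 0,2 => slot 2
68: h=5 => slot 5
350: h=0, h2=3, probe 0,3 => slot 3
Table: [903, 680, 175, 350, —, 68, —]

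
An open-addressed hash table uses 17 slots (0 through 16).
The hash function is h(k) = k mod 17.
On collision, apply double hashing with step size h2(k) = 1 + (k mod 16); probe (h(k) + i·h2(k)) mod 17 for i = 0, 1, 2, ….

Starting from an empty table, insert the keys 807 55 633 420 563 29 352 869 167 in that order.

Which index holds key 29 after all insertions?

807 hashes to 8; slot 8 is free → place at 8.
55 hashes to 4; slot 4 is free → place at 4.
633 hashes to 4, h2=10; 4 taken → place at 14.
420 hashes to 12; slot 12 is free → place at 12.
563 hashes to 2; slot 2 is free → place at 2.
29 hashes to 12, h2=14; 12 taken → place at 9.
352 hashes to 12, h2=1; 12 taken → place at 13.
869 hashes to 2, h2=6; 2,8,14 taken → place at 3.
167 hashes to 14, h2=8; 14 taken → place at 5.
Table: [∅, ∅, 563, 869, 55, 167, ∅, ∅, 807, 29, ∅, ∅, 420, 352, 633, ∅, ∅]

9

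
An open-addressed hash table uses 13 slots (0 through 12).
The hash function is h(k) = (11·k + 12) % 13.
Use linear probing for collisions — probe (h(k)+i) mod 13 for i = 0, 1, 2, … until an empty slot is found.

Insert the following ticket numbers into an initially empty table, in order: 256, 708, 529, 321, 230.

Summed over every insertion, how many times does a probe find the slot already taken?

256: h=7 => slot 7
708: h=0 => slot 0
529: h=7, probe 7,8 => slot 8
321: h=7, probe 7,8,9 => slot 9
230: h=7, probe 7,8,9,10 => slot 10
Table: [708, —, —, —, —, —, —, 256, 529, 321, 230, —, —]

6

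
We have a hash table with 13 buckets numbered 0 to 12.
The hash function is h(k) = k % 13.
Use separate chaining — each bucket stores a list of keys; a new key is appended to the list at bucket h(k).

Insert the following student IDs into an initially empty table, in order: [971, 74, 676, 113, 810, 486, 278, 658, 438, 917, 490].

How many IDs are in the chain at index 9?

5

Insert 971: h=9, bucket 9 empty → new chain.
Insert 74: h=9, bucket 9 nonempty → append to chain.
Insert 676: h=0, bucket 0 empty → new chain.
Insert 113: h=9, bucket 9 nonempty → append to chain.
Insert 810: h=4, bucket 4 empty → new chain.
Insert 486: h=5, bucket 5 empty → new chain.
Insert 278: h=5, bucket 5 nonempty → append to chain.
Insert 658: h=8, bucket 8 empty → new chain.
Insert 438: h=9, bucket 9 nonempty → append to chain.
Insert 917: h=7, bucket 7 empty → new chain.
Insert 490: h=9, bucket 9 nonempty → append to chain.
Final buckets:
0: 676
1: ∅
2: ∅
3: ∅
4: 810
5: 486 -> 278
6: ∅
7: 917
8: 658
9: 971 -> 74 -> 113 -> 438 -> 490
10: ∅
11: ∅
12: ∅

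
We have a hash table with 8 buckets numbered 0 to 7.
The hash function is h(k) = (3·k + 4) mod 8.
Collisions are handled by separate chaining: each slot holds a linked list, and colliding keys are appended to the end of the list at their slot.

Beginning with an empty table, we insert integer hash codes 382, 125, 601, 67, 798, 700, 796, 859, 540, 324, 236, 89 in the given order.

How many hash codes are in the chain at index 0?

382 → bucket 6
125 → bucket 3
601 → bucket 7
67 → bucket 5
798 → bucket 6 (collision)
700 → bucket 0
796 → bucket 0 (collision)
859 → bucket 5 (collision)
540 → bucket 0 (collision)
324 → bucket 0 (collision)
236 → bucket 0 (collision)
89 → bucket 7 (collision)
Final buckets:
0: 700 -> 796 -> 540 -> 324 -> 236
1: .
2: .
3: 125
4: .
5: 67 -> 859
6: 382 -> 798
7: 601 -> 89

5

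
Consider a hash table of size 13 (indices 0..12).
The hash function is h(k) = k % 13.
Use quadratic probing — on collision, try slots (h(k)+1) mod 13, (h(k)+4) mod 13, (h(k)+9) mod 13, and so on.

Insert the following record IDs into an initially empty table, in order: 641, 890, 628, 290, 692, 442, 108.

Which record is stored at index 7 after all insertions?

108

641: h=4 -> slot 4
890: h=6 -> slot 6
628: h=4, probe 4,5 -> slot 5
290: h=4, probe 4,5,8 -> slot 8
692: h=3 -> slot 3
442: h=0 -> slot 0
108: h=4, probe 4,5,8,0,7 -> slot 7
Table: [442, ., ., 692, 641, 628, 890, 108, 290, ., ., ., .]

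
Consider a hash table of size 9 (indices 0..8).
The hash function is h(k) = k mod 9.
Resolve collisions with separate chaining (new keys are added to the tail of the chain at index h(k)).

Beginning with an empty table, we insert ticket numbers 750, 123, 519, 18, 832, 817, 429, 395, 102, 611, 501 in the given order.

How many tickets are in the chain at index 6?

Insert 750: h=3, bucket 3 empty -> new chain.
Insert 123: h=6, bucket 6 empty -> new chain.
Insert 519: h=6, bucket 6 nonempty -> append to chain.
Insert 18: h=0, bucket 0 empty -> new chain.
Insert 832: h=4, bucket 4 empty -> new chain.
Insert 817: h=7, bucket 7 empty -> new chain.
Insert 429: h=6, bucket 6 nonempty -> append to chain.
Insert 395: h=8, bucket 8 empty -> new chain.
Insert 102: h=3, bucket 3 nonempty -> append to chain.
Insert 611: h=8, bucket 8 nonempty -> append to chain.
Insert 501: h=6, bucket 6 nonempty -> append to chain.
Final buckets:
0: 18
1: .
2: .
3: 750 -> 102
4: 832
5: .
6: 123 -> 519 -> 429 -> 501
7: 817
8: 395 -> 611

4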